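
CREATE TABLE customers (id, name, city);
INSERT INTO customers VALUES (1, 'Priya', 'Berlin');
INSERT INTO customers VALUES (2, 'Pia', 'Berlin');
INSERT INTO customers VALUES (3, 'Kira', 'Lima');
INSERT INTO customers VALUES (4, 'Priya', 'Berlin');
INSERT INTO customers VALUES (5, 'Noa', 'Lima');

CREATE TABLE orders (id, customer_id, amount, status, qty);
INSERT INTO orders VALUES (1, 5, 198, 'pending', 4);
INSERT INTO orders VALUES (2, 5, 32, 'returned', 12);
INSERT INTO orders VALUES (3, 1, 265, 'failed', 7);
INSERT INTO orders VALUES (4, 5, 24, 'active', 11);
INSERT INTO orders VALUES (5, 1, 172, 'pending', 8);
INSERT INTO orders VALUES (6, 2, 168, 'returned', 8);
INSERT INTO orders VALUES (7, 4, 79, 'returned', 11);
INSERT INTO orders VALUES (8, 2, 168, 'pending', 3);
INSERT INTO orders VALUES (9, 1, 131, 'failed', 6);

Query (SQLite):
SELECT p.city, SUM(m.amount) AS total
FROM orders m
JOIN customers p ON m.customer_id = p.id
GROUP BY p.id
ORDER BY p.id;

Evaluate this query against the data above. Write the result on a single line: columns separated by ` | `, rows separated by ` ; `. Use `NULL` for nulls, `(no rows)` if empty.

Berlin | 568 ; Berlin | 336 ; Berlin | 79 ; Lima | 254

Join each orders row to its customers via customer_id.
Group joined rows by customers.id; compute SUM(m.amount) per group.
  1: ids {3, 5, 9} → SUM(m.amount)=568
  2: ids {6, 8} → SUM(m.amount)=336
  4: ids {7} → SUM(m.amount)=79
  5: ids {1, 2, 4} → SUM(m.amount)=254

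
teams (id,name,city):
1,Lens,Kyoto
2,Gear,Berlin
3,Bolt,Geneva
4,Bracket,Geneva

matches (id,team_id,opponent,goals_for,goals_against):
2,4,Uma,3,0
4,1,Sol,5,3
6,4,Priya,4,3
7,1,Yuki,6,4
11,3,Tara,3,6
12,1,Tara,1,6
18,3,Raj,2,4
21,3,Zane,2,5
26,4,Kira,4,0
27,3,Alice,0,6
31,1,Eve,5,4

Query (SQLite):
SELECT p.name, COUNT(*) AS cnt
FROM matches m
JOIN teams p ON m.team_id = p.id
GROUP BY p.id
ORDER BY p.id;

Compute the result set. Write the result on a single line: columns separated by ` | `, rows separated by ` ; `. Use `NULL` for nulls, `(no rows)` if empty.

Lens | 4 ; Bolt | 4 ; Bracket | 3

Join each matches row to its teams via team_id.
Group joined rows by teams.id; compute COUNT(*) per group.
  1: ids {4, 7, 12, 31} → COUNT(*)=4
  3: ids {11, 18, 21, 27} → COUNT(*)=4
  4: ids {2, 6, 26} → COUNT(*)=3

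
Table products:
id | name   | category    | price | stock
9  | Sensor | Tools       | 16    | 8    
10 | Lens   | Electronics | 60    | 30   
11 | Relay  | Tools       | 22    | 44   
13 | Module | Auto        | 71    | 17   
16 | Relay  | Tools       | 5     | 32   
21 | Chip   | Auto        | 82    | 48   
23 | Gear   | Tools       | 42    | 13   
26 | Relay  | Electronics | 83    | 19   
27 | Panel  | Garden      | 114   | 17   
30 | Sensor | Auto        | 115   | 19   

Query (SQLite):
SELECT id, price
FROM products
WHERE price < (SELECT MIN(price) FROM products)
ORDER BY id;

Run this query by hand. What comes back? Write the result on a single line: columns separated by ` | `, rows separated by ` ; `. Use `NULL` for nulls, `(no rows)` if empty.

Scalar subquery: MIN(price) over all products rows = 5.
Keep rows where price < that value.

(no rows)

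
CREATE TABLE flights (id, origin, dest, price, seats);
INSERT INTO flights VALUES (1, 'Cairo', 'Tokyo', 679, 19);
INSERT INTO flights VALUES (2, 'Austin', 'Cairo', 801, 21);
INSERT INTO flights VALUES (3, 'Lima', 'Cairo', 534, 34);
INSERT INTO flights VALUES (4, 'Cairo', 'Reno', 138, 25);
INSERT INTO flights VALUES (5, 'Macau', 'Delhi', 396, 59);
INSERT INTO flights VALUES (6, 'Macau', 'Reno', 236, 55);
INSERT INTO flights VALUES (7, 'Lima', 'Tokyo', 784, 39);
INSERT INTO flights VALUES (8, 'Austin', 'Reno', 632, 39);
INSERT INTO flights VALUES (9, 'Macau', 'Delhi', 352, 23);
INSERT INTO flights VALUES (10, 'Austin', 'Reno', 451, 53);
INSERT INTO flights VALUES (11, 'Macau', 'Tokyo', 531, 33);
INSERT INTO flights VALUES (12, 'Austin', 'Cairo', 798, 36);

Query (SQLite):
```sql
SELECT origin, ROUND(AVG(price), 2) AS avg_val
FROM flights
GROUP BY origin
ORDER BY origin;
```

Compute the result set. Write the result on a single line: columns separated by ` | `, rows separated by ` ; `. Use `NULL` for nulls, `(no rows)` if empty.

Austin | 670.5 ; Cairo | 408.5 ; Lima | 659 ; Macau | 378.75

Partition flights by origin; compute ROUND(AVG(price), 2) within each group.
  Austin: ids {2, 8, 10, 12} → ROUND(AVG(price), 2)=670.5
  Cairo: ids {1, 4} → ROUND(AVG(price), 2)=408.5
  Lima: ids {3, 7} → ROUND(AVG(price), 2)=659
  Macau: ids {5, 6, 9, 11} → ROUND(AVG(price), 2)=378.75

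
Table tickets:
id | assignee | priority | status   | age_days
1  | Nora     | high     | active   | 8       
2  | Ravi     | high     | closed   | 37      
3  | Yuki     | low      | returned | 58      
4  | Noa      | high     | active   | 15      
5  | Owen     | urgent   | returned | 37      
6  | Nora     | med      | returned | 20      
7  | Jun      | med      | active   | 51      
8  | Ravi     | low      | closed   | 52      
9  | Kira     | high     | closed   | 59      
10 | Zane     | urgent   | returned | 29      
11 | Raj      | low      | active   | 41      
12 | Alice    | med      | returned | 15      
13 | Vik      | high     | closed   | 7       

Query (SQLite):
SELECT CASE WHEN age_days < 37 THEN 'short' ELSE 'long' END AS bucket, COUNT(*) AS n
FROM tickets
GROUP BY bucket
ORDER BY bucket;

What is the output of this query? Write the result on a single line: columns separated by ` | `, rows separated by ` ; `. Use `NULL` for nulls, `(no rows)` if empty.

long | 7 ; short | 6

Bucket rows by age_days < 37 → 'short' else 'long'; count each bucket.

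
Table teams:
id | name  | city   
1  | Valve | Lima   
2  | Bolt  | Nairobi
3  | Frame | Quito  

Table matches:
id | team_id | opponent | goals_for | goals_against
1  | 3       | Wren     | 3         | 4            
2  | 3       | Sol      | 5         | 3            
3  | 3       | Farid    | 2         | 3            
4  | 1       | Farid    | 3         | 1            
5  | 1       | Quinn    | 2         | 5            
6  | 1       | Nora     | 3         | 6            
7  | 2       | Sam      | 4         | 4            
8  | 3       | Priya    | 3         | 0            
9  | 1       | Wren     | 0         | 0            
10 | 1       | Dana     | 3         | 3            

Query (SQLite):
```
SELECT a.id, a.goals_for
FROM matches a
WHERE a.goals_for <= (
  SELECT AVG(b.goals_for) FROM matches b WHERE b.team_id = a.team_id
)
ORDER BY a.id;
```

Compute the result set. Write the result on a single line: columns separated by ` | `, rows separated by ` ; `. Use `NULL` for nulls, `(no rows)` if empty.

For each matches row a, compute AVG(goals_for) over rows sharing a.team_id.
Keep row a if a.goals_for <= that per-group AVG.
  team_id=1: AVG(goals_for) = 2.2
  team_id=2: AVG(goals_for) = 4.0
  team_id=3: AVG(goals_for) = 3.25

1 | 3 ; 3 | 2 ; 5 | 2 ; 7 | 4 ; 8 | 3 ; 9 | 0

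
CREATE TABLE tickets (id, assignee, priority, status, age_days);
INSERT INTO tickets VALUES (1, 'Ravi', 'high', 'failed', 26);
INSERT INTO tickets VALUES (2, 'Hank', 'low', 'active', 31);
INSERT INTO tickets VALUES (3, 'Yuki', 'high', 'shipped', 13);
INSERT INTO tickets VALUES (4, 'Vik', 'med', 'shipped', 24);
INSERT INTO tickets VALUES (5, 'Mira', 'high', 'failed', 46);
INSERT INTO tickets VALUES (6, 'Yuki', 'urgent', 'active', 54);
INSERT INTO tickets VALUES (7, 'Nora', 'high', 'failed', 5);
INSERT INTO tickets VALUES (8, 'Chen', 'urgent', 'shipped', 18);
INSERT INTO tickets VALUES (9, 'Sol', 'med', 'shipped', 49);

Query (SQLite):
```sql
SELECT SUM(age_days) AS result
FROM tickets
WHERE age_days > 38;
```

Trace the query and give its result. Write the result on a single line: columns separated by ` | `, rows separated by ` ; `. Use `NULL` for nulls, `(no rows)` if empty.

149

Rows where age_days > 38 → age_days values: [46, 54, 49].
SUM of non-NULL values = 149.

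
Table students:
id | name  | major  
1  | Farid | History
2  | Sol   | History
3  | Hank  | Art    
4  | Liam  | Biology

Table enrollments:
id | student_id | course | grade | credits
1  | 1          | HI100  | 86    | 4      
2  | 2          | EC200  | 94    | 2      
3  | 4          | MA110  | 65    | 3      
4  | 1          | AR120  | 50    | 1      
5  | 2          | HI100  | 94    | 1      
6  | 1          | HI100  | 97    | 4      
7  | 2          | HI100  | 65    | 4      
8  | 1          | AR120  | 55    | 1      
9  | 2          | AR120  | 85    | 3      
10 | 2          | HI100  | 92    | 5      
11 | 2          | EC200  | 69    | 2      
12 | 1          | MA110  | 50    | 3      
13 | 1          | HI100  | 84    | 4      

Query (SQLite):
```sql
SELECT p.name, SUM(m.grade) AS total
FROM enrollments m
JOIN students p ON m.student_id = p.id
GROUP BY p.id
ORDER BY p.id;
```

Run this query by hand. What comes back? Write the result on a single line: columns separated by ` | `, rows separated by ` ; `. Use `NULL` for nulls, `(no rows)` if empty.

Join each enrollments row to its students via student_id.
Group joined rows by students.id; compute SUM(m.grade) per group.
  1: ids {1, 4, 6, 8, 12, 13} → SUM(m.grade)=422
  2: ids {2, 5, 7, 9, 10, 11} → SUM(m.grade)=499
  4: ids {3} → SUM(m.grade)=65

Farid | 422 ; Sol | 499 ; Liam | 65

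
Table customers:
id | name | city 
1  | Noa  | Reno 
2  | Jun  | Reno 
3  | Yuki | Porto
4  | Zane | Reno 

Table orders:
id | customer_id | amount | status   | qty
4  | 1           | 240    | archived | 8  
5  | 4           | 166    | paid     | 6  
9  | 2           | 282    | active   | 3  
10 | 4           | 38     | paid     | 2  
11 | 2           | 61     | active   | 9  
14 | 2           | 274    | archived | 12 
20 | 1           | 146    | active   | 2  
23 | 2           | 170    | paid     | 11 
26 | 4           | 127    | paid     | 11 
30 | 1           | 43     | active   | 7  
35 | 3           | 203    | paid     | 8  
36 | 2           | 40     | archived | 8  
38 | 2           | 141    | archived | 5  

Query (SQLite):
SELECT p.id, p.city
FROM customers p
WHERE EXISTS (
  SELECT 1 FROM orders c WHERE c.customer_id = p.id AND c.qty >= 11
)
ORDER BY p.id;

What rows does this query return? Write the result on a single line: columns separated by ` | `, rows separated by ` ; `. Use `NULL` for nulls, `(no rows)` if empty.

2 | Reno ; 4 | Reno

For each customers row, check whether any orders with matching customer_id has qty >= 11.
Keep rows where that is true.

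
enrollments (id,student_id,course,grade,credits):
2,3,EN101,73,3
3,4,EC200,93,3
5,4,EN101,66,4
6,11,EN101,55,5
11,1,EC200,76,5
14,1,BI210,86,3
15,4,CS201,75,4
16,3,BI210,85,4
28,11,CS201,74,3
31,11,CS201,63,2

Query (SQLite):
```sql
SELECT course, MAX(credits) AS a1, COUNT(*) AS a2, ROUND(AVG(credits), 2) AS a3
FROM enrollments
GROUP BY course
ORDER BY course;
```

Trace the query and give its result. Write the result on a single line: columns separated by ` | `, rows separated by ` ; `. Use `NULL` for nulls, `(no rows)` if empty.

Group enrollments by course.
Per group compute: MAX(credits), COUNT(*), ROUND(AVG(credits), 2).
  BI210: ids {14, 16} → MAX(credits)=4, COUNT(*)=2, ROUND(AVG(credits), 2)=3.5
  CS201: ids {15, 28, 31} → MAX(credits)=4, COUNT(*)=3, ROUND(AVG(credits), 2)=3
  EC200: ids {3, 11} → MAX(credits)=5, COUNT(*)=2, ROUND(AVG(credits), 2)=4
  EN101: ids {2, 5, 6} → MAX(credits)=5, COUNT(*)=3, ROUND(AVG(credits), 2)=4

BI210 | 4 | 2 | 3.5 ; CS201 | 4 | 3 | 3 ; EC200 | 5 | 2 | 4 ; EN101 | 5 | 3 | 4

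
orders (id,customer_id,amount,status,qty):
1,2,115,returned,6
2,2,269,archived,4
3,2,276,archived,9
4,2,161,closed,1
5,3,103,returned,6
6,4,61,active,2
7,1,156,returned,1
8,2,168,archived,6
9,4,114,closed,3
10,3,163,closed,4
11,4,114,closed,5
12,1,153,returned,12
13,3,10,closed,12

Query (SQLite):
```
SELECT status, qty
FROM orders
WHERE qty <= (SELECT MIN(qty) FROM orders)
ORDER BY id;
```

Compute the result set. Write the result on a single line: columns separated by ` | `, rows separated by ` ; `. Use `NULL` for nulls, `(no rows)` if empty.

closed | 1 ; returned | 1

Scalar subquery: MIN(qty) over all orders rows = 1.
Keep rows where qty <= that value.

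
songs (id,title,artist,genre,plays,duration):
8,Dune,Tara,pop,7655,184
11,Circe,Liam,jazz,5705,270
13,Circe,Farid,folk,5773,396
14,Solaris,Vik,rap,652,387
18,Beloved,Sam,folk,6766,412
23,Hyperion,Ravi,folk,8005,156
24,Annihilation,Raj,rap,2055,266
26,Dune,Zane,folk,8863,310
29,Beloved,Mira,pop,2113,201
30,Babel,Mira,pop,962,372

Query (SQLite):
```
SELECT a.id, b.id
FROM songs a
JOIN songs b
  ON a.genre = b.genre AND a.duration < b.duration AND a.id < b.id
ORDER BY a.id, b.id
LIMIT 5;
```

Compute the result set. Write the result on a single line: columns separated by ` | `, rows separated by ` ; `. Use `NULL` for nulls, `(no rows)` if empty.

8 | 29 ; 8 | 30 ; 13 | 18 ; 23 | 26 ; 29 | 30

Pairs (a,b) with same genre, a.duration < b.duration, a.id < b.id.
genre groups: folk:{13,18,23,26} jazz:{11} pop:{8,29,30} rap:{14,24}
Ordered by (a.id, b.id); first 5.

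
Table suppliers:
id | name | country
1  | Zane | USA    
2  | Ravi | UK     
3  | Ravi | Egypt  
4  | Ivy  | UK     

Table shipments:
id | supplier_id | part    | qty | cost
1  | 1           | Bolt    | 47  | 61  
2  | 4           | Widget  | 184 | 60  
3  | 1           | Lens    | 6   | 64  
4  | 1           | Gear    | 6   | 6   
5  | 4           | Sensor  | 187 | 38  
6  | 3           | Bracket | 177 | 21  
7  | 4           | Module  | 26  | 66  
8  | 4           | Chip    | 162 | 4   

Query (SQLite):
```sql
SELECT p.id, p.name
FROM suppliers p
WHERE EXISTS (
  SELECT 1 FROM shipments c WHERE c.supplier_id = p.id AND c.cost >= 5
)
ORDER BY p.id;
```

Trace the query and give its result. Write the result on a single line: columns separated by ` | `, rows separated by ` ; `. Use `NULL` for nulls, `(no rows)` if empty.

For each suppliers row, check whether any shipments with matching supplier_id has cost >= 5.
Keep rows where that is true.

1 | Zane ; 3 | Ravi ; 4 | Ivy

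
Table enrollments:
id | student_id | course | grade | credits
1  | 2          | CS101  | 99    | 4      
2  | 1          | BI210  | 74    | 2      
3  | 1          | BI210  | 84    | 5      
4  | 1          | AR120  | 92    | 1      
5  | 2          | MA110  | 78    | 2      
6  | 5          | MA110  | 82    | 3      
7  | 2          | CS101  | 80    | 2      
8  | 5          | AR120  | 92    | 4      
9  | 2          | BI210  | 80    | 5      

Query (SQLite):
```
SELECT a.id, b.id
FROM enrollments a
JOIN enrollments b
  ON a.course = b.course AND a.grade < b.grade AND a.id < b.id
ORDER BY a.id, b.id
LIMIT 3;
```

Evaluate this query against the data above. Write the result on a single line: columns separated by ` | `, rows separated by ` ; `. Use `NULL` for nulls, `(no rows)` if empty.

2 | 3 ; 2 | 9 ; 5 | 6

Pairs (a,b) with same course, a.grade < b.grade, a.id < b.id.
course groups: AR120:{4,8} BI210:{2,3,9} CS101:{1,7} MA110:{5,6}
Ordered by (a.id, b.id); first 3.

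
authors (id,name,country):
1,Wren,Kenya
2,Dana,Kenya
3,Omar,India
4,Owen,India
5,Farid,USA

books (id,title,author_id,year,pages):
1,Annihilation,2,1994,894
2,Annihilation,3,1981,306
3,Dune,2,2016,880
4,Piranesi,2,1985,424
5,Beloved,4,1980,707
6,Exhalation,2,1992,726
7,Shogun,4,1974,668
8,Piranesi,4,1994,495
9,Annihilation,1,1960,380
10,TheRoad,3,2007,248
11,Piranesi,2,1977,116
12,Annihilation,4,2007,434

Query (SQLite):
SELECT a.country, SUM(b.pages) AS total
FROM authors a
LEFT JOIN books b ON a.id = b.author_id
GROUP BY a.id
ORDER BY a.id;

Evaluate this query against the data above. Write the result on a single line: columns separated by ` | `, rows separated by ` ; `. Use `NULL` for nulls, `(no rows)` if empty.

LEFT JOIN keeps every authors row; unmatched ones get NULL for books columns.
Group by authors.id and compute SUM(b.pages). SUM over an all-NULL group is NULL.
  1: ids {9} → SUM(b.pages)=380
  2: ids {1, 3, 4, 6, 11} → SUM(b.pages)=3040
  3: ids {2, 10} → SUM(b.pages)=554
  4: ids {5, 7, 8, 12} → SUM(b.pages)=2304
  5: ids {—} → SUM(b.pages)=NULL

Kenya | 380 ; Kenya | 3040 ; India | 554 ; India | 2304 ; USA | NULL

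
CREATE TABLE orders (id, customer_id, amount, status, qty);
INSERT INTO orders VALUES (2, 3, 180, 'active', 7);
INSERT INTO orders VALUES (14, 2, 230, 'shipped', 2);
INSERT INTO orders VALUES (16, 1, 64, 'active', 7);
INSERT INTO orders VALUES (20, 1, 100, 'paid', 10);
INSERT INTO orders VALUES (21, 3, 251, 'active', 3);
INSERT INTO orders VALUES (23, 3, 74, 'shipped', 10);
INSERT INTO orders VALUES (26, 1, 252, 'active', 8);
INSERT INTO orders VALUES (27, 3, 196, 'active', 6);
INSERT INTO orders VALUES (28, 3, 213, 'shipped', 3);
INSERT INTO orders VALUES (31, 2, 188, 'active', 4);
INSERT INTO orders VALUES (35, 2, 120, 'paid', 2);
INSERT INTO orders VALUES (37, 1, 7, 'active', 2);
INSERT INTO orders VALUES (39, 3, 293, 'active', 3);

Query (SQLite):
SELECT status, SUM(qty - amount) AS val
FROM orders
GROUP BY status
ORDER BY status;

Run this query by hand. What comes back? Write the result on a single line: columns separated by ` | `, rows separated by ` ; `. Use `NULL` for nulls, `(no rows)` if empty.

For each row compute qty - amount.
Group by status; take SUM of the expression per group.
  active: ids {2, 16, 21, 26, 27, 31, 37, 39} → SUM(qty - amount)=-1391
  paid: ids {20, 35} → SUM(qty - amount)=-208
  shipped: ids {14, 23, 28} → SUM(qty - amount)=-502

active | -1391 ; paid | -208 ; shipped | -502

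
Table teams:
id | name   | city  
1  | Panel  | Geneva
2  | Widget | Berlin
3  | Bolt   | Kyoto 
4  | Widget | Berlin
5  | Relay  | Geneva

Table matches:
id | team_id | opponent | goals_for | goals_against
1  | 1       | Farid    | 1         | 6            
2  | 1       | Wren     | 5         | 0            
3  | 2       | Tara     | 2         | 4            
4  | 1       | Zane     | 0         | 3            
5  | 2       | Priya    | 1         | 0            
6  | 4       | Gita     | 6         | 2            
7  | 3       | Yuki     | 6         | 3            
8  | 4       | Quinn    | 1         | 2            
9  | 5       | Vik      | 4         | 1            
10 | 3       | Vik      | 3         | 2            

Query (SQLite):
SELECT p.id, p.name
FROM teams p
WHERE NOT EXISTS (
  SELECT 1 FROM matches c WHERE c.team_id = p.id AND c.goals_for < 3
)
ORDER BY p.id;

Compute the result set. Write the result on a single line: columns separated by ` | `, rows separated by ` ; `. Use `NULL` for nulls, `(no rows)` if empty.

For each teams row, check whether any matches with matching team_id has goals_for < 3.
Keep rows where that is false.

3 | Bolt ; 5 | Relay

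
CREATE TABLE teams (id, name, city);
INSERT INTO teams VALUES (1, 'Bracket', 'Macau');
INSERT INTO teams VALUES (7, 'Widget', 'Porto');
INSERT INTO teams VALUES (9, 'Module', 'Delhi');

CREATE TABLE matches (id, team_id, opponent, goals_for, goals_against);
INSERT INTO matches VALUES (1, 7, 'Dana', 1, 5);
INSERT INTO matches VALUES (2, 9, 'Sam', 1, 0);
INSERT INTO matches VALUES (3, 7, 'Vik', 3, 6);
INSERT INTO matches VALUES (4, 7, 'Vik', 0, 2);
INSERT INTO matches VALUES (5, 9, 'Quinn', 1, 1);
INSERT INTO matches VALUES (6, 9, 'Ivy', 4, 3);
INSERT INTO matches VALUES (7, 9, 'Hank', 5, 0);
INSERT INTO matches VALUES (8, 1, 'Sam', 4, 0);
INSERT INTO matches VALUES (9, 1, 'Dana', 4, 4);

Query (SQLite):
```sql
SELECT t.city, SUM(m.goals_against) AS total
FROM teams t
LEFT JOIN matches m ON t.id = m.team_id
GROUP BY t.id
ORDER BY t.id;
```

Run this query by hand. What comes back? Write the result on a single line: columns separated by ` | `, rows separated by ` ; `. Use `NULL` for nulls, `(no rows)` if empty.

Macau | 4 ; Porto | 13 ; Delhi | 4

LEFT JOIN keeps every teams row; unmatched ones get NULL for matches columns.
Group by teams.id and compute SUM(m.goals_against). SUM over an all-NULL group is NULL.
  1: ids {8, 9} → SUM(m.goals_against)=4
  7: ids {1, 3, 4} → SUM(m.goals_against)=13
  9: ids {2, 5, 6, 7} → SUM(m.goals_against)=4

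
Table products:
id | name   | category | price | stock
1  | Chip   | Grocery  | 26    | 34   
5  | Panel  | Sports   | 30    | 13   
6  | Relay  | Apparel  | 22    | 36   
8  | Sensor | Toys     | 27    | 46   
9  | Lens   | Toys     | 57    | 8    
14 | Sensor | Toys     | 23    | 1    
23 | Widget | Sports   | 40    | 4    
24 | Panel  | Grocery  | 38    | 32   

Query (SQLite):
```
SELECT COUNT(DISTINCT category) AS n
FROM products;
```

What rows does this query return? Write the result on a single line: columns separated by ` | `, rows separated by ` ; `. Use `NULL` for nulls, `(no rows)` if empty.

4

Count distinct non-NULL category values.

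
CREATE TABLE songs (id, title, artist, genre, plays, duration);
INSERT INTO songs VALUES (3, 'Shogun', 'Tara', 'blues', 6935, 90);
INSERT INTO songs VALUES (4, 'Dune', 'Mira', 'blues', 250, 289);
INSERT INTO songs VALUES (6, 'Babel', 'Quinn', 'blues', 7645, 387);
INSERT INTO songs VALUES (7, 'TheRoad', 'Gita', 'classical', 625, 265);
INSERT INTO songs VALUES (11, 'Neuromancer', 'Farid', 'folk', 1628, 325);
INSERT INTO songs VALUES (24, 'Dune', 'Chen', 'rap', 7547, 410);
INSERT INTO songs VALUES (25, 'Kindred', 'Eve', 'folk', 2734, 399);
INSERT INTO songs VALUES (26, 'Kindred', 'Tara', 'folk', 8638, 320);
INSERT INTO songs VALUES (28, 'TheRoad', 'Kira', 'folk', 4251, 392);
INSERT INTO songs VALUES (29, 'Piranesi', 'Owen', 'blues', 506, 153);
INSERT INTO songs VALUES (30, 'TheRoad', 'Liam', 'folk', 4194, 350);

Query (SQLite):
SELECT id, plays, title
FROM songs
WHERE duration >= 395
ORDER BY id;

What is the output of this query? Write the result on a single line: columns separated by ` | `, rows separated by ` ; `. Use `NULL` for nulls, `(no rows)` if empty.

duration >= 395: ids {24, 25}

24 | 7547 | Dune ; 25 | 2734 | Kindred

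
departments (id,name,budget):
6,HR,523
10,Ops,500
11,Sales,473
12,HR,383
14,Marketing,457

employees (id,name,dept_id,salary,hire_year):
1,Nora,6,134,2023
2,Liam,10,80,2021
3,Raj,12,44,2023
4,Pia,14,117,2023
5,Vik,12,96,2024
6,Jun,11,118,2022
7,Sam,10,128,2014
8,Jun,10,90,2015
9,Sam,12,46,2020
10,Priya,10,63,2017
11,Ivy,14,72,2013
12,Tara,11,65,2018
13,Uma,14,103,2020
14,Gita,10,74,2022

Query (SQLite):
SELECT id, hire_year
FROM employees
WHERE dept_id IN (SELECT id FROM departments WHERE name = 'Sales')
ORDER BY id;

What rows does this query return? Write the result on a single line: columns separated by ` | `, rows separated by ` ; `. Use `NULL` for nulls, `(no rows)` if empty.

6 | 2022 ; 12 | 2018

Inner query: departments.id where name = 'Sales'.
Outer: keep employees rows whose dept_id is in that set.
Inner query → {11}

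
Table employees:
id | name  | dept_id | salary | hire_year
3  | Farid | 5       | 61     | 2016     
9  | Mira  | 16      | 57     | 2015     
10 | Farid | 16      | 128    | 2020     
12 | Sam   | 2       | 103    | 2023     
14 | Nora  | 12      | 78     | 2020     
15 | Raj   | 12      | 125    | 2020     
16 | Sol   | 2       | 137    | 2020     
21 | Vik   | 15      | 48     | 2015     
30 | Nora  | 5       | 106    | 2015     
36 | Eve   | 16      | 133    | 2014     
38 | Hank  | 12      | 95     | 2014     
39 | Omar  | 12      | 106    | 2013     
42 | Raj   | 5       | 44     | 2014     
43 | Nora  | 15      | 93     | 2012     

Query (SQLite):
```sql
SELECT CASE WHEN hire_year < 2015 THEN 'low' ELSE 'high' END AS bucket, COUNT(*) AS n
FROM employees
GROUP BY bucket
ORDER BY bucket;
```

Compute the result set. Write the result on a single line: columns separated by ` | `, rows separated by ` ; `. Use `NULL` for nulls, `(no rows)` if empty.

Bucket rows by hire_year < 2015 → 'low' else 'high'; count each bucket.

high | 9 ; low | 5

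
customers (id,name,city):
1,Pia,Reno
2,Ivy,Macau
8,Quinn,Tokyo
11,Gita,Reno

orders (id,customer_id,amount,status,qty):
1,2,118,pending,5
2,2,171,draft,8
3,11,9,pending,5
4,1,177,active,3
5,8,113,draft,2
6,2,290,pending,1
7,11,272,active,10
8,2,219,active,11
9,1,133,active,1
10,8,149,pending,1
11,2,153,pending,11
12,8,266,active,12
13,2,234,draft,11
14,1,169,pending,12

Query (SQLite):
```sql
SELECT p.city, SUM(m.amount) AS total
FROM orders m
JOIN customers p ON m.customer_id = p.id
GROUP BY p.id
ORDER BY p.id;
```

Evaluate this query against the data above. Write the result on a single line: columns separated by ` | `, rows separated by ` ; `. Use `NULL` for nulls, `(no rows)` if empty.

Reno | 479 ; Macau | 1185 ; Tokyo | 528 ; Reno | 281

Join each orders row to its customers via customer_id.
Group joined rows by customers.id; compute SUM(m.amount) per group.
  1: ids {4, 9, 14} → SUM(m.amount)=479
  2: ids {1, 2, 6, 8, 11, 13} → SUM(m.amount)=1185
  8: ids {5, 10, 12} → SUM(m.amount)=528
  11: ids {3, 7} → SUM(m.amount)=281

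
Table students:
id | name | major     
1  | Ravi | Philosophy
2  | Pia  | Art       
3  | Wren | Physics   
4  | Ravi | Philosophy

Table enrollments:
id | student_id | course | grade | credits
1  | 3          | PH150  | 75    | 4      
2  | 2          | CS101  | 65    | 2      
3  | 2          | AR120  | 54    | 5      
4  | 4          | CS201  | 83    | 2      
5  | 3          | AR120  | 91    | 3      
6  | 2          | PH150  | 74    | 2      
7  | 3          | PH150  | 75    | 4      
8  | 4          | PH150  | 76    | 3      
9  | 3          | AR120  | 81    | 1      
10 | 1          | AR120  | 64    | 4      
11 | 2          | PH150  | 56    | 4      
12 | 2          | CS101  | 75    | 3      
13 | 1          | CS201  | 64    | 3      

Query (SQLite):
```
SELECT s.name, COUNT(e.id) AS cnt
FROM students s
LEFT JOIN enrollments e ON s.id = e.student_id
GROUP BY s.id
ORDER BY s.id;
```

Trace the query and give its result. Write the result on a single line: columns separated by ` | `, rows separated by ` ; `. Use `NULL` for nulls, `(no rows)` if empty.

Ravi | 2 ; Pia | 5 ; Wren | 4 ; Ravi | 2

LEFT JOIN keeps every students row; unmatched ones get NULL for enrollments columns.
Group by students.id and compute COUNT(e.id). COUNT(col) of an all-NULL group is 0.
  1: ids {10, 13} → COUNT(e.id)=2
  2: ids {2, 3, 6, 11, 12} → COUNT(e.id)=5
  3: ids {1, 5, 7, 9} → COUNT(e.id)=4
  4: ids {4, 8} → COUNT(e.id)=2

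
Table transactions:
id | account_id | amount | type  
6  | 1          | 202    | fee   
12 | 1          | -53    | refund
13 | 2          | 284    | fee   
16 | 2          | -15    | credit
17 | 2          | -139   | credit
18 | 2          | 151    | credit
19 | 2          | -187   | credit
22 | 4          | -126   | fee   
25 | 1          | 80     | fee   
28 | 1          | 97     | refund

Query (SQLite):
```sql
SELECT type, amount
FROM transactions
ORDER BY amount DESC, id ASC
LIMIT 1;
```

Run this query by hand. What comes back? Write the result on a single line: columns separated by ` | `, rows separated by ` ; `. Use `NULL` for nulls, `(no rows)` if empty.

Sort by amount desc, tiebreak id asc: (284, id=13), (202, id=6), (151, id=18), (97, id=28) …. Take first 1.

fee | 284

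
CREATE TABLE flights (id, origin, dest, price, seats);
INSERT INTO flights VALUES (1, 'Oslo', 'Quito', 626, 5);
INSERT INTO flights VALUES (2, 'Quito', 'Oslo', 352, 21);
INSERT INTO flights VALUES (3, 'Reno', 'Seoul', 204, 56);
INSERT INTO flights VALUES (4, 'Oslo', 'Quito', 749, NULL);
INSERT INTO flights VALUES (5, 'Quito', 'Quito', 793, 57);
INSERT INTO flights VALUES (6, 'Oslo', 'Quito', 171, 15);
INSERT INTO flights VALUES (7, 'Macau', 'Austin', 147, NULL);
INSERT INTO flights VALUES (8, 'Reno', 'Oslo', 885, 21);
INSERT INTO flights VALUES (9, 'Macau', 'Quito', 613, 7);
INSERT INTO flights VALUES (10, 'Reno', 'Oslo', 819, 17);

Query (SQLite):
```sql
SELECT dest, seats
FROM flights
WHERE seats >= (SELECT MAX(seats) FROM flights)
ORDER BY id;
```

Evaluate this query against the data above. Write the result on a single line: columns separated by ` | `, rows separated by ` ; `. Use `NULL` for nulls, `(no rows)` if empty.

Quito | 57

Scalar subquery: MAX(seats) over all flights rows = 57.
Keep rows where seats >= that value.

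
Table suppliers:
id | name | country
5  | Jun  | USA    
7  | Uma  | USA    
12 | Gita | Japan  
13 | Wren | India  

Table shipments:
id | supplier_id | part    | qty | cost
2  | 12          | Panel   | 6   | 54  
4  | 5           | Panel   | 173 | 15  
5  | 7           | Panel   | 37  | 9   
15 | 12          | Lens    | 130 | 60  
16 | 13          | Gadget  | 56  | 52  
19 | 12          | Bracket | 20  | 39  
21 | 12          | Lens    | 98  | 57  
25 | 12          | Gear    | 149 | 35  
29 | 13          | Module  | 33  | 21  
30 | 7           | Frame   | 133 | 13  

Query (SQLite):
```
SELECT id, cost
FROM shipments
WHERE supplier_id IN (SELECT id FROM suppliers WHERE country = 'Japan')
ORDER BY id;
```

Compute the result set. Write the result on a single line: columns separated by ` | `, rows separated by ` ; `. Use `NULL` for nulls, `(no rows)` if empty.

Inner query: suppliers.id where country = 'Japan'.
Outer: keep shipments rows whose supplier_id is in that set.
Inner query → {12}

2 | 54 ; 15 | 60 ; 19 | 39 ; 21 | 57 ; 25 | 35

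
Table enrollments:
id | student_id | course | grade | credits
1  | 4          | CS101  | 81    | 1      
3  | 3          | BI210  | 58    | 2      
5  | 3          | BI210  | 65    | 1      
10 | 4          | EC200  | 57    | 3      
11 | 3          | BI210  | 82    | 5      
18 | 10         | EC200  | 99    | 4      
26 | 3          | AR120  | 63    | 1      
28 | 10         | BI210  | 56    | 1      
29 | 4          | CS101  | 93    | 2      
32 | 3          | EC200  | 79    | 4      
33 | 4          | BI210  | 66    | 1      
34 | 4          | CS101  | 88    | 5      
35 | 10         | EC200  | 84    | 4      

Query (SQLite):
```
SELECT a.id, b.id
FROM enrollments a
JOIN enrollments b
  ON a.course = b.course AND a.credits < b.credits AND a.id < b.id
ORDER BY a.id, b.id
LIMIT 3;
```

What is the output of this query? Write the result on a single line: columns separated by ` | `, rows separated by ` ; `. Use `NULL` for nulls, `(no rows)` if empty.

1 | 29 ; 1 | 34 ; 3 | 11

Pairs (a,b) with same course, a.credits < b.credits, a.id < b.id.
course groups: AR120:{26} BI210:{3,5,11,28,33} CS101:{1,29,34} EC200:{10,18,32,35}
Ordered by (a.id, b.id); first 3.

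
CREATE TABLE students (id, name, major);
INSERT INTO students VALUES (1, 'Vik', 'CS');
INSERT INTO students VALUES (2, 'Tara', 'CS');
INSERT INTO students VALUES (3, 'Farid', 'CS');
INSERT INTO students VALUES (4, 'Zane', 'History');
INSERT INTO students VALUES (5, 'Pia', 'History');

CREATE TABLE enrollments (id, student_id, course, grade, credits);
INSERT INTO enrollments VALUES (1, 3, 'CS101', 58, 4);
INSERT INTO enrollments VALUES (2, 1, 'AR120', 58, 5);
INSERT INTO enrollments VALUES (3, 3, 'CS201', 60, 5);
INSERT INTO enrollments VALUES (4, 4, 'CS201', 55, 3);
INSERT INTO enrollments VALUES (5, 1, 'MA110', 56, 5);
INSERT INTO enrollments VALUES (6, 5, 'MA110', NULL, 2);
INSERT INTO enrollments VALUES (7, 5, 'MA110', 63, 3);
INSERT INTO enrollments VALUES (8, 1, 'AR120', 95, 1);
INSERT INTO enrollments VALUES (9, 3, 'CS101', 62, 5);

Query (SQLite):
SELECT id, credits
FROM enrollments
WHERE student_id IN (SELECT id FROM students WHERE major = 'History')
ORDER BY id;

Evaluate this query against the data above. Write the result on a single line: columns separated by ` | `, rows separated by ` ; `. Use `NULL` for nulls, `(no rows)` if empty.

Inner query: students.id where major = 'History'.
Outer: keep enrollments rows whose student_id is in that set.
Inner query → {4, 5}

4 | 3 ; 6 | 2 ; 7 | 3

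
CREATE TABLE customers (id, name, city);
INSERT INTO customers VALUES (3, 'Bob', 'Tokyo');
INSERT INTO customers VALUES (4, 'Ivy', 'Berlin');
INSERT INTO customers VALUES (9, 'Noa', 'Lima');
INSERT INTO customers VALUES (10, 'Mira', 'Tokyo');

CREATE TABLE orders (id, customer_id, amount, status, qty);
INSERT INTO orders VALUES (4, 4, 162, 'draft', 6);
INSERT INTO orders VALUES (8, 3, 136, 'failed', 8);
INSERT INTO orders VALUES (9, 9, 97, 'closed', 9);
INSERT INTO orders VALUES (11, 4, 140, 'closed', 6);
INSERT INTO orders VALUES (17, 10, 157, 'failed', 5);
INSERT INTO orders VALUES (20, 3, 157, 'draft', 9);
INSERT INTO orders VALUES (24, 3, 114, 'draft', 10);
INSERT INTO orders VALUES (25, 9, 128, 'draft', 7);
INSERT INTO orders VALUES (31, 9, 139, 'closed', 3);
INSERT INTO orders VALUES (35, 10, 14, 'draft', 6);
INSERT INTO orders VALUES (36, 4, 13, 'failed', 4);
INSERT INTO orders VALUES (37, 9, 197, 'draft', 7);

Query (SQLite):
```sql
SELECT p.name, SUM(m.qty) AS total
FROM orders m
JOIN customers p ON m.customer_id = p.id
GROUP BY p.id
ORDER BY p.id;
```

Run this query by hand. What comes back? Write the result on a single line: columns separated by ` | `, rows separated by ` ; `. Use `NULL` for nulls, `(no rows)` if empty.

Bob | 27 ; Ivy | 16 ; Noa | 26 ; Mira | 11

Join each orders row to its customers via customer_id.
Group joined rows by customers.id; compute SUM(m.qty) per group.
  3: ids {8, 20, 24} → SUM(m.qty)=27
  4: ids {4, 11, 36} → SUM(m.qty)=16
  9: ids {9, 25, 31, 37} → SUM(m.qty)=26
  10: ids {17, 35} → SUM(m.qty)=11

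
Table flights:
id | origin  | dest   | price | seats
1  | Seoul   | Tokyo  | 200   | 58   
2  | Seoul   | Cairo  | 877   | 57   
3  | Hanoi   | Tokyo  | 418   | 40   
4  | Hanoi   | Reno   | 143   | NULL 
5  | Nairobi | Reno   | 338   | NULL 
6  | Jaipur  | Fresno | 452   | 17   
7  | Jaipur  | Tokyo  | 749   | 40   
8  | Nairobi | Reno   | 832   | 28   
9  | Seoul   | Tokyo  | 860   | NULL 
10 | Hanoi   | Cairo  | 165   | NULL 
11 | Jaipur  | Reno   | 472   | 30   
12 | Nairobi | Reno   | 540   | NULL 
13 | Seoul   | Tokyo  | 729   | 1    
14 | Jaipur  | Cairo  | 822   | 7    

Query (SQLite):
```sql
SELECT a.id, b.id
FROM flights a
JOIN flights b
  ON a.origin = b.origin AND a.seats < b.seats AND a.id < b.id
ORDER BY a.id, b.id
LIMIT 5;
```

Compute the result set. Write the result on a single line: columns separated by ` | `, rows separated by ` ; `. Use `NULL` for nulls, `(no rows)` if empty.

6 | 7 ; 6 | 11

Pairs (a,b) with same origin, a.seats < b.seats, a.id < b.id.
origin groups: Hanoi:{3,4,10} Jaipur:{6,7,11,14} Nairobi:{5,8,12} Seoul:{1,2,9,13}
Ordered by (a.id, b.id); first 5.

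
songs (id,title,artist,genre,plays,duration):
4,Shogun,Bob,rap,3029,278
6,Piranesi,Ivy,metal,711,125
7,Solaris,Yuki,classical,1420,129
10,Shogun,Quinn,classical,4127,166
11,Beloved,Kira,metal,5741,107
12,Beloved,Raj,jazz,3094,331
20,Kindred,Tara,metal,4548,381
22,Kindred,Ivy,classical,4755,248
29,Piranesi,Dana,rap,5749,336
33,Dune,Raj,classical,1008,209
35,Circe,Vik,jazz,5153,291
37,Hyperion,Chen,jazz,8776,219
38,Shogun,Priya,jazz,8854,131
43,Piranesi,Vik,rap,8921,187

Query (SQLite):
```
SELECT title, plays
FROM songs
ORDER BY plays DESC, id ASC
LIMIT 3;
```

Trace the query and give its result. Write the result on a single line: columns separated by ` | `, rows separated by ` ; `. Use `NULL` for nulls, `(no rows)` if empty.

Piranesi | 8921 ; Shogun | 8854 ; Hyperion | 8776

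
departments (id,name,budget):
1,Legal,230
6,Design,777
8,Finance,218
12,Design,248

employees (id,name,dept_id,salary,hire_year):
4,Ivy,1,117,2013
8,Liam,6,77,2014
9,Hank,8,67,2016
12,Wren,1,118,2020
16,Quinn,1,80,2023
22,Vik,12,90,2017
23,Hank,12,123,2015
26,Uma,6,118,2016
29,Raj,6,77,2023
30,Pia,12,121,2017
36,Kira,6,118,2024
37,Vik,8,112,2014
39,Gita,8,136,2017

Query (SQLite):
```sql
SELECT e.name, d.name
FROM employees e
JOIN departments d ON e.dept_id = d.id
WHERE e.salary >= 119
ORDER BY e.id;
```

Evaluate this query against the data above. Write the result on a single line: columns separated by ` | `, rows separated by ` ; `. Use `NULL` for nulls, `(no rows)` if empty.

Hank | Design ; Pia | Design ; Gita | Finance

Each employees row matches the departments row where dept_id = departments.id.
Then keep rows with e.salary >= 119.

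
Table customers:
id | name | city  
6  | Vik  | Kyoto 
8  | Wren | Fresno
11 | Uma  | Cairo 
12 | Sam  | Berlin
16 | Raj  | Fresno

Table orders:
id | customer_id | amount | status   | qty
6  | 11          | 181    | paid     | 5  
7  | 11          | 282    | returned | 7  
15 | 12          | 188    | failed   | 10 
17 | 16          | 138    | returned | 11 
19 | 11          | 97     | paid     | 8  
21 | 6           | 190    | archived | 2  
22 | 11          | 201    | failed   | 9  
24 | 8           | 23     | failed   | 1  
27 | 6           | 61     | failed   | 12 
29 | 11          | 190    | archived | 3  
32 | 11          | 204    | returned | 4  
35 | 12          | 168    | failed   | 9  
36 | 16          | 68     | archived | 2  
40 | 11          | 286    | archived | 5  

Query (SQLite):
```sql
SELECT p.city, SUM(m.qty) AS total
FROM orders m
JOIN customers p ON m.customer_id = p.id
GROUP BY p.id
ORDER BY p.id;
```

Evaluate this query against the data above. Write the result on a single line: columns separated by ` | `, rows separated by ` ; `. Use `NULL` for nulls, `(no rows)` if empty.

Join each orders row to its customers via customer_id.
Group joined rows by customers.id; compute SUM(m.qty) per group.
  6: ids {21, 27} → SUM(m.qty)=14
  8: ids {24} → SUM(m.qty)=1
  11: ids {6, 7, 19, 22, 29, 32, 40} → SUM(m.qty)=41
  12: ids {15, 35} → SUM(m.qty)=19
  16: ids {17, 36} → SUM(m.qty)=13

Kyoto | 14 ; Fresno | 1 ; Cairo | 41 ; Berlin | 19 ; Fresno | 13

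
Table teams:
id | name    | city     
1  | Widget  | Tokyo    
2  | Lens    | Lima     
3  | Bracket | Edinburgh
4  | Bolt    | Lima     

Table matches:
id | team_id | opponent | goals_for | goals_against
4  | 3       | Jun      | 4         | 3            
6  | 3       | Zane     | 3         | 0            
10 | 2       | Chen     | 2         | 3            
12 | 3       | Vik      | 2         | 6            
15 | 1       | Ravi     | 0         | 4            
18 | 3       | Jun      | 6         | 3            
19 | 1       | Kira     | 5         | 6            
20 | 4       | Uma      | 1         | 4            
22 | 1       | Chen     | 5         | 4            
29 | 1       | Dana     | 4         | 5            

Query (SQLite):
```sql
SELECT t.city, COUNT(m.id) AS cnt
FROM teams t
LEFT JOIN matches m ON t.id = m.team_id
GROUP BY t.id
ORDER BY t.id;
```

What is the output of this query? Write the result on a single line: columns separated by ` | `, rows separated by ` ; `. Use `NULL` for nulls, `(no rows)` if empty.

Tokyo | 4 ; Lima | 1 ; Edinburgh | 4 ; Lima | 1

LEFT JOIN keeps every teams row; unmatched ones get NULL for matches columns.
Group by teams.id and compute COUNT(m.id). COUNT(col) of an all-NULL group is 0.
  1: ids {15, 19, 22, 29} → COUNT(m.id)=4
  2: ids {10} → COUNT(m.id)=1
  3: ids {4, 6, 12, 18} → COUNT(m.id)=4
  4: ids {20} → COUNT(m.id)=1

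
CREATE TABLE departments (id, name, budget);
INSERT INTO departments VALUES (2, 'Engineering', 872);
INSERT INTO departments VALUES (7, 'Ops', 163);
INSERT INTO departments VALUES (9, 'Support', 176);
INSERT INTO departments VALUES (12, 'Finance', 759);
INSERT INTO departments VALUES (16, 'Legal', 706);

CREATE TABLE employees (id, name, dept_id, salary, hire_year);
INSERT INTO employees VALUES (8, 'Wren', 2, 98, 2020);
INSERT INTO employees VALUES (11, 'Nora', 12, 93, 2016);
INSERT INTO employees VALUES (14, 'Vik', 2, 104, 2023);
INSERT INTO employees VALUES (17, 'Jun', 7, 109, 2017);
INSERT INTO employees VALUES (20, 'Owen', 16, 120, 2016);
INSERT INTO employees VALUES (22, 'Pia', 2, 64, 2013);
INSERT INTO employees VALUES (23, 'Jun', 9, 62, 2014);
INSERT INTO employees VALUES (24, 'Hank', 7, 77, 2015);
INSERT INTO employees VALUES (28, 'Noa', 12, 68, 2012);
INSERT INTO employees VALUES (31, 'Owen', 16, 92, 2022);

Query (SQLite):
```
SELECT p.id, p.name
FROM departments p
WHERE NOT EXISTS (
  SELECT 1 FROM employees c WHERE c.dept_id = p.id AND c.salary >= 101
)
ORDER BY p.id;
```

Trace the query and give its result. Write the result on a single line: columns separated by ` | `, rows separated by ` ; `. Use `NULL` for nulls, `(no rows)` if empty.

For each departments row, check whether any employees with matching dept_id has salary >= 101.
Keep rows where that is false.

9 | Support ; 12 | Finance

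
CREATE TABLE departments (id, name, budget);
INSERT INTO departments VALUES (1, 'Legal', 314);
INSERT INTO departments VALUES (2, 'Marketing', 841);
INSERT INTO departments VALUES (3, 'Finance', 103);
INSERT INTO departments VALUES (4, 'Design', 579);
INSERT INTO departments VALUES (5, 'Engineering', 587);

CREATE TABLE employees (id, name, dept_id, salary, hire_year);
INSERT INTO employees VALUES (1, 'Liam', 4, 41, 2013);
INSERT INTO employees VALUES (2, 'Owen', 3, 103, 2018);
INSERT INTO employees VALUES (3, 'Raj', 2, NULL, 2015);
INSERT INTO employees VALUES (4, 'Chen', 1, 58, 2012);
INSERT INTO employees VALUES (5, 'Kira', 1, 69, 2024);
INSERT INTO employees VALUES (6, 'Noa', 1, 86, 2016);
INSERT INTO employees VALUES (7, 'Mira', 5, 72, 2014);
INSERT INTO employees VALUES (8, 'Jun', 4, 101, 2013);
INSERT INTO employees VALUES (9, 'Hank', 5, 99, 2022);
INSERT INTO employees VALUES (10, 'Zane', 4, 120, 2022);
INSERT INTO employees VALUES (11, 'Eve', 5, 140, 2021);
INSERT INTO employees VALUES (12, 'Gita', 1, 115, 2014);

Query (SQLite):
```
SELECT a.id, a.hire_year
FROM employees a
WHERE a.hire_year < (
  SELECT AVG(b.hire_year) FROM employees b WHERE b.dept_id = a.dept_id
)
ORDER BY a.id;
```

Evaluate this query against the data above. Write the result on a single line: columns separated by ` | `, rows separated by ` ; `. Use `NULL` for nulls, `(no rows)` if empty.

1 | 2013 ; 4 | 2012 ; 6 | 2016 ; 7 | 2014 ; 8 | 2013 ; 12 | 2014

For each employees row a, compute AVG(hire_year) over rows sharing a.dept_id.
Keep row a if a.hire_year < that per-group AVG.
  dept_id=1: AVG(hire_year) = 2016.5
  dept_id=2: AVG(hire_year) = 2015.0
  dept_id=3: AVG(hire_year) = 2018.0
  dept_id=4: AVG(hire_year) = 2016.0
  dept_id=5: AVG(hire_year) = 2019.0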